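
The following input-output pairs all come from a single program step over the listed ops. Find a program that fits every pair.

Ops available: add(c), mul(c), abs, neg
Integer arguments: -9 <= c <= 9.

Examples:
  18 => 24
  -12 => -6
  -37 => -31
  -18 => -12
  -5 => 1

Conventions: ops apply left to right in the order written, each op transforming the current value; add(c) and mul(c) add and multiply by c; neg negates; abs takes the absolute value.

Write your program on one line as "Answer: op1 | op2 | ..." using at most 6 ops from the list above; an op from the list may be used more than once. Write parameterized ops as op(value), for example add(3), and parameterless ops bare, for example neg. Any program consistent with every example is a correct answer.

add(7) | add(1) | neg | add(7) | neg | add(5)

Check, running the answer program on each example:
  18 -> 25 -> 26 -> -26 -> -19 -> 19 -> 24
  -12 -> -5 -> -4 -> 4 -> 11 -> -11 -> -6
  -37 -> -30 -> -29 -> 29 -> 36 -> -36 -> -31
  -18 -> -11 -> -10 -> 10 -> 17 -> -17 -> -12
  -5 -> 2 -> 3 -> -3 -> 4 -> -4 -> 1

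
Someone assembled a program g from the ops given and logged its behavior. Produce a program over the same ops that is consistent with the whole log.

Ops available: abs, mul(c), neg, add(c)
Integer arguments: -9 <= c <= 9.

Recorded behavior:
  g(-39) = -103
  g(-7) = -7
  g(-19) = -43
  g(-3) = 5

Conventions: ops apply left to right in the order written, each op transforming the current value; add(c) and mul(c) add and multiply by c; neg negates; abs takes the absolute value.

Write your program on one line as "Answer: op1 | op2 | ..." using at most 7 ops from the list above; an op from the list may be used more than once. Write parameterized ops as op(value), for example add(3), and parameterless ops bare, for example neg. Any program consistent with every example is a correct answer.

neg | mul(3) | add(-8) | neg | add(9) | add(-3)

Check, running the answer program on each example:
  -39 -> 39 -> 117 -> 109 -> -109 -> -100 -> -103
  -7 -> 7 -> 21 -> 13 -> -13 -> -4 -> -7
  -19 -> 19 -> 57 -> 49 -> -49 -> -40 -> -43
  -3 -> 3 -> 9 -> 1 -> -1 -> 8 -> 5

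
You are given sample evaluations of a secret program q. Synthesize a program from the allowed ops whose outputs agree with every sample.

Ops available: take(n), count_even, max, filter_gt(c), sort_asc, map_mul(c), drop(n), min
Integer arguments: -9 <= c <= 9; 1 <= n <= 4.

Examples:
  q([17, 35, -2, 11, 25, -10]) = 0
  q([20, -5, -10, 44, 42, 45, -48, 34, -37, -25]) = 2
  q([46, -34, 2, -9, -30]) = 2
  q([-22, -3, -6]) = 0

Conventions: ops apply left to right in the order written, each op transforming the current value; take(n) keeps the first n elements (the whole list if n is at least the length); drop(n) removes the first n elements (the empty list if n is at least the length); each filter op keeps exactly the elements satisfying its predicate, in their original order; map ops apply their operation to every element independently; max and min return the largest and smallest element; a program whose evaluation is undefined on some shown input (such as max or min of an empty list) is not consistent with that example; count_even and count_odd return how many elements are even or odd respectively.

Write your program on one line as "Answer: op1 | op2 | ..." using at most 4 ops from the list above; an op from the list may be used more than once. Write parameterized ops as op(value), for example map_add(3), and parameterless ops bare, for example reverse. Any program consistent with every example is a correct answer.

filter_gt(0) | take(2) | count_even

Check, running the answer program on each example:
  [17, 35, -2, 11, 25, -10] -> [17, 35, 11, 25] -> [17, 35] -> 0
  [20, -5, -10, 44, 42, 45, -48, 34, -37, -25] -> [20, 44, 42, 45, 34] -> [20, 44] -> 2
  [46, -34, 2, -9, -30] -> [46, 2] -> [46, 2] -> 2
  [-22, -3, -6] -> [] -> [] -> 0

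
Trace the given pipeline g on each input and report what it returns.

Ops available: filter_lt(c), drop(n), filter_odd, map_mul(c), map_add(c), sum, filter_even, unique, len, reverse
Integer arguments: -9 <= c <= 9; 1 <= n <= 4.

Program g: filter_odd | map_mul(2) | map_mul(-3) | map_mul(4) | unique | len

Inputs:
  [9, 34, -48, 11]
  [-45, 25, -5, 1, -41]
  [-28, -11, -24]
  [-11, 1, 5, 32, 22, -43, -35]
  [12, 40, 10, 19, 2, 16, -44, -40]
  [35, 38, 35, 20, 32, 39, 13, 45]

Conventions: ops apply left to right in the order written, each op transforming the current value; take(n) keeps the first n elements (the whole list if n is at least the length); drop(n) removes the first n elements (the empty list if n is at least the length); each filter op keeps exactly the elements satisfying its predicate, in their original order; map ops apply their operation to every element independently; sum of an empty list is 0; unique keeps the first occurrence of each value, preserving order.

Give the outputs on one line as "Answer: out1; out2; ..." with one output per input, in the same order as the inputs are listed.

2; 5; 1; 5; 1; 4

Execution, op by op:
  [9, 34, -48, 11] -> [9, 11] -> [18, 22] -> [-54, -66] -> [-216, -264] -> [-216, -264] -> 2
  [-45, 25, -5, 1, -41] -> [-45, 25, -5, 1, -41] -> [-90, 50, -10, 2, -82] -> [270, -150, 30, -6, 246] -> [1080, -600, 120, -24, 984] -> [1080, -600, 120, -24, 984] -> 5
  [-28, -11, -24] -> [-11] -> [-22] -> [66] -> [264] -> [264] -> 1
  [-11, 1, 5, 32, 22, -43, -35] -> [-11, 1, 5, -43, -35] -> [-22, 2, 10, -86, -70] -> [66, -6, -30, 258, 210] -> [264, -24, -120, 1032, 840] -> [264, -24, -120, 1032, 840] -> 5
  [12, 40, 10, 19, 2, 16, -44, -40] -> [19] -> [38] -> [-114] -> [-456] -> [-456] -> 1
  [35, 38, 35, 20, 32, 39, 13, 45] -> [35, 35, 39, 13, 45] -> [70, 70, 78, 26, 90] -> [-210, -210, -234, -78, -270] -> [-840, -840, -936, -312, -1080] -> [-840, -936, -312, -1080] -> 4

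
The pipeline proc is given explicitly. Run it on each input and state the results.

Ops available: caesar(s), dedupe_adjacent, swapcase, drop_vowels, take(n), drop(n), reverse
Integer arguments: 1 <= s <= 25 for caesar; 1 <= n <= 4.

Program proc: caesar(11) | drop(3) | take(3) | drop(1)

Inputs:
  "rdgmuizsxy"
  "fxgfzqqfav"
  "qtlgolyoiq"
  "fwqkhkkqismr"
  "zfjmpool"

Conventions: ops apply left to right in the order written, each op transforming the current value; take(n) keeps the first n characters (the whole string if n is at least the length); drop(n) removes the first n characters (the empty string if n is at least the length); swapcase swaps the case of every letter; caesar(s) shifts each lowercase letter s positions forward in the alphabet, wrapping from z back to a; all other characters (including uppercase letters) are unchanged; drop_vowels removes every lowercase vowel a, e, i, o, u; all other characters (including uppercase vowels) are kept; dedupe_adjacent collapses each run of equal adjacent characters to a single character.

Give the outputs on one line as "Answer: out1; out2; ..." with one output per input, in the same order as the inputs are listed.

"ft"; "kb"; "zw"; "sv"; "az"

Execution, op by op:
  "rdgmuizsxy" -> "corxftkdij" -> "xftkdij" -> "xft" -> "ft"
  "fxgfzqqfav" -> "qirqkbbqlg" -> "qkbbqlg" -> "qkb" -> "kb"
  "qtlgolyoiq" -> "bewrzwjztb" -> "rzwjztb" -> "rzw" -> "zw"
  "fwqkhkkqismr" -> "qhbvsvvbtdxc" -> "vsvvbtdxc" -> "vsv" -> "sv"
  "zfjmpool" -> "kquxazzw" -> "xazzw" -> "xaz" -> "az"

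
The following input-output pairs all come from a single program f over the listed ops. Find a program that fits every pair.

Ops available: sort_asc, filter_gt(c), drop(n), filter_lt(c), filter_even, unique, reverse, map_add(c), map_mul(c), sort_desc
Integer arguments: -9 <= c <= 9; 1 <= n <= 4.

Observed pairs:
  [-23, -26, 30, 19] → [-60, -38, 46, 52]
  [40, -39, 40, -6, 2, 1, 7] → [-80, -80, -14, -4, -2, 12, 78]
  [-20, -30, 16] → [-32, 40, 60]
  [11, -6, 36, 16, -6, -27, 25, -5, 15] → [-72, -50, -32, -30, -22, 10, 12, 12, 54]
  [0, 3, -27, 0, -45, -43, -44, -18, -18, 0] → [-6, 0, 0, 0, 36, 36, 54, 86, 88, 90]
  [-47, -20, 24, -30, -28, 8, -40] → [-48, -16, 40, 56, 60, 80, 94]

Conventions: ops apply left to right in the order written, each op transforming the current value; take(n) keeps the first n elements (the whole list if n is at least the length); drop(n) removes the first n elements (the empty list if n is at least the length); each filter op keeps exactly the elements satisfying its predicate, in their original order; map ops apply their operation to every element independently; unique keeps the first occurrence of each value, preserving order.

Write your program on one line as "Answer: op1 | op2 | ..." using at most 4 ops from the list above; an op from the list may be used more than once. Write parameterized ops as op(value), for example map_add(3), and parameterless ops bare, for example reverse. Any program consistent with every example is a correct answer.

sort_asc | sort_desc | map_mul(-2)

Check, running the answer program on each example:
  [-23, -26, 30, 19] -> [-26, -23, 19, 30] -> [30, 19, -23, -26] -> [-60, -38, 46, 52]
  [40, -39, 40, -6, 2, 1, 7] -> [-39, -6, 1, 2, 7, 40, 40] -> [40, 40, 7, 2, 1, -6, -39] -> [-80, -80, -14, -4, -2, 12, 78]
  [-20, -30, 16] -> [-30, -20, 16] -> [16, -20, -30] -> [-32, 40, 60]
  [11, -6, 36, 16, -6, -27, 25, -5, 15] -> [-27, -6, -6, -5, 11, 15, 16, 25, 36] -> [36, 25, 16, 15, 11, -5, -6, -6, -27] -> [-72, -50, -32, -30, -22, 10, 12, 12, 54]
  [0, 3, -27, 0, -45, -43, -44, -18, -18, 0] -> [-45, -44, -43, -27, -18, -18, 0, 0, 0, 3] -> [3, 0, 0, 0, -18, -18, -27, -43, -44, -45] -> [-6, 0, 0, 0, 36, 36, 54, 86, 88, 90]
  [-47, -20, 24, -30, -28, 8, -40] -> [-47, -40, -30, -28, -20, 8, 24] -> [24, 8, -20, -28, -30, -40, -47] -> [-48, -16, 40, 56, 60, 80, 94]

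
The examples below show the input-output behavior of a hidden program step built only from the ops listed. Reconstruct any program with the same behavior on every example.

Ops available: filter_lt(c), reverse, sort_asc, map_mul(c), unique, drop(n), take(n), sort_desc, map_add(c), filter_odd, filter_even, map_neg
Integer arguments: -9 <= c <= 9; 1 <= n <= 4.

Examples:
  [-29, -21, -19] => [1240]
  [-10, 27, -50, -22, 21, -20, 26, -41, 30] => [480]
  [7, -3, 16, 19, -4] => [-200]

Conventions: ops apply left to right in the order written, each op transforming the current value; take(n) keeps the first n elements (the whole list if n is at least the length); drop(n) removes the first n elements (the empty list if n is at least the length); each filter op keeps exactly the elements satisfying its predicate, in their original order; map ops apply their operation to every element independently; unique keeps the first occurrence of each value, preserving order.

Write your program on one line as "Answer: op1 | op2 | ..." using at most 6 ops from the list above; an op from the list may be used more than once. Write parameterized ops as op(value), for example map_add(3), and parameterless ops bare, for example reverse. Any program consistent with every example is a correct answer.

map_add(4) | map_add(-6) | map_neg | map_mul(5) | map_mul(8) | take(1)

Check, running the answer program on each example:
  [-29, -21, -19] -> [-25, -17, -15] -> [-31, -23, -21] -> [31, 23, 21] -> [155, 115, 105] -> [1240, 920, 840] -> [1240]
  [-10, 27, -50, -22, 21, -20, 26, -41, 30] -> [-6, 31, -46, -18, 25, -16, 30, -37, 34] -> [-12, 25, -52, -24, 19, -22, 24, -43, 28] -> [12, -25, 52, 24, -19, 22, -24, 43, -28] -> [60, -125, 260, 120, -95, 110, -120, 215, -140] -> [480, -1000, 2080, 960, -760, 880, -960, 1720, -1120] -> [480]
  [7, -3, 16, 19, -4] -> [11, 1, 20, 23, 0] -> [5, -5, 14, 17, -6] -> [-5, 5, -14, -17, 6] -> [-25, 25, -70, -85, 30] -> [-200, 200, -560, -680, 240] -> [-200]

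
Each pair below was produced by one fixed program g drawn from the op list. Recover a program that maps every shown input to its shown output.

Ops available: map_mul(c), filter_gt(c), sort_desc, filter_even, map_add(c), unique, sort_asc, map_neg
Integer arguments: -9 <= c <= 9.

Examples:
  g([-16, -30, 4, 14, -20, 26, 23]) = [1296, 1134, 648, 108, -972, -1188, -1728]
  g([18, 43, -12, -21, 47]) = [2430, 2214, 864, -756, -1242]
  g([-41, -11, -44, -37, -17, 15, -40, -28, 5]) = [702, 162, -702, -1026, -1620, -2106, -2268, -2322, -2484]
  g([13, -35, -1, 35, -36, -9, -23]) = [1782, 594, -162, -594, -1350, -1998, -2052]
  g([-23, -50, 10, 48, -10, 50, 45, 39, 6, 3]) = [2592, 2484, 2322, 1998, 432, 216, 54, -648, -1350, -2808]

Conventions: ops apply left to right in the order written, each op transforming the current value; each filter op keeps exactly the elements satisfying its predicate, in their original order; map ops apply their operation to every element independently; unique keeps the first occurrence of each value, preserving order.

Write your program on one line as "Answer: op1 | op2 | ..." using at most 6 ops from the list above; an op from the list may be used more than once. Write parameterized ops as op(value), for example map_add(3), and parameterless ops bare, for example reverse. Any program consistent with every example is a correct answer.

map_neg | map_add(2) | sort_asc | map_mul(6) | map_neg | map_mul(9)

Check, running the answer program on each example:
  [-16, -30, 4, 14, -20, 26, 23] -> [16, 30, -4, -14, 20, -26, -23] -> [18, 32, -2, -12, 22, -24, -21] -> [-24, -21, -12, -2, 18, 22, 32] -> [-144, -126, -72, -12, 108, 132, 192] -> [144, 126, 72, 12, -108, -132, -192] -> [1296, 1134, 648, 108, -972, -1188, -1728]
  [18, 43, -12, -21, 47] -> [-18, -43, 12, 21, -47] -> [-16, -41, 14, 23, -45] -> [-45, -41, -16, 14, 23] -> [-270, -246, -96, 84, 138] -> [270, 246, 96, -84, -138] -> [2430, 2214, 864, -756, -1242]
  [-41, -11, -44, -37, -17, 15, -40, -28, 5] -> [41, 11, 44, 37, 17, -15, 40, 28, -5] -> [43, 13, 46, 39, 19, -13, 42, 30, -3] -> [-13, -3, 13, 19, 30, 39, 42, 43, 46] -> [-78, -18, 78, 114, 180, 234, 252, 258, 276] -> [78, 18, -78, -114, -180, -234, -252, -258, -276] -> [702, 162, -702, -1026, -1620, -2106, -2268, -2322, -2484]
  [13, -35, -1, 35, -36, -9, -23] -> [-13, 35, 1, -35, 36, 9, 23] -> [-11, 37, 3, -33, 38, 11, 25] -> [-33, -11, 3, 11, 25, 37, 38] -> [-198, -66, 18, 66, 150, 222, 228] -> [198, 66, -18, -66, -150, -222, -228] -> [1782, 594, -162, -594, -1350, -1998, -2052]
  [-23, -50, 10, 48, -10, 50, 45, 39, 6, 3] -> [23, 50, -10, -48, 10, -50, -45, -39, -6, -3] -> [25, 52, -8, -46, 12, -48, -43, -37, -4, -1] -> [-48, -46, -43, -37, -8, -4, -1, 12, 25, 52] -> [-288, -276, -258, -222, -48, -24, -6, 72, 150, 312] -> [288, 276, 258, 222, 48, 24, 6, -72, -150, -312] -> [2592, 2484, 2322, 1998, 432, 216, 54, -648, -1350, -2808]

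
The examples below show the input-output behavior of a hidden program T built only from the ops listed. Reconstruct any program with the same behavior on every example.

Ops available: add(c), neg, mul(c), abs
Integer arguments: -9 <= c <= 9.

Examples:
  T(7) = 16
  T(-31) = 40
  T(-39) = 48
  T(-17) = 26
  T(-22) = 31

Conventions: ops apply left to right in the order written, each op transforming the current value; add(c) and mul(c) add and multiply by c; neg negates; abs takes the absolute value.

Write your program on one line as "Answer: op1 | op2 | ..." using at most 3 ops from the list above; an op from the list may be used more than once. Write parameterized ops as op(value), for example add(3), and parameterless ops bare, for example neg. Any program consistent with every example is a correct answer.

abs | add(9)

Check, running the answer program on each example:
  7 -> 7 -> 16
  -31 -> 31 -> 40
  -39 -> 39 -> 48
  -17 -> 17 -> 26
  -22 -> 22 -> 31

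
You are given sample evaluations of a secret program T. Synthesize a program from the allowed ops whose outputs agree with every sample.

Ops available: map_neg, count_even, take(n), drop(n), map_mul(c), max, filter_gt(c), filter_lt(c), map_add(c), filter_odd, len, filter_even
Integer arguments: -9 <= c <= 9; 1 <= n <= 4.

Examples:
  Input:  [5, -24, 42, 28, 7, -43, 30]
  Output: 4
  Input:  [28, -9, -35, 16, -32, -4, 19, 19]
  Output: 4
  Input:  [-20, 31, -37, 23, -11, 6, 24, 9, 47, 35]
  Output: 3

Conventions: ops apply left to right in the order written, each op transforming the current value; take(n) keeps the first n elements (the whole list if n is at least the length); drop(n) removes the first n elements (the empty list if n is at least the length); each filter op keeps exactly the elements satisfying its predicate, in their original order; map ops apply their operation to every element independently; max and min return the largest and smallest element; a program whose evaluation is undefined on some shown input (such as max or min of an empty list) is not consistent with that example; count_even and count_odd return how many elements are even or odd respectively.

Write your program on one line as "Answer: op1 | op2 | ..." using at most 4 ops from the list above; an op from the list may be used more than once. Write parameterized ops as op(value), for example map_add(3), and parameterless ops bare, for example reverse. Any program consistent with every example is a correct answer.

map_neg | filter_even | len

Check, running the answer program on each example:
  [5, -24, 42, 28, 7, -43, 30] -> [-5, 24, -42, -28, -7, 43, -30] -> [24, -42, -28, -30] -> 4
  [28, -9, -35, 16, -32, -4, 19, 19] -> [-28, 9, 35, -16, 32, 4, -19, -19] -> [-28, -16, 32, 4] -> 4
  [-20, 31, -37, 23, -11, 6, 24, 9, 47, 35] -> [20, -31, 37, -23, 11, -6, -24, -9, -47, -35] -> [20, -6, -24] -> 3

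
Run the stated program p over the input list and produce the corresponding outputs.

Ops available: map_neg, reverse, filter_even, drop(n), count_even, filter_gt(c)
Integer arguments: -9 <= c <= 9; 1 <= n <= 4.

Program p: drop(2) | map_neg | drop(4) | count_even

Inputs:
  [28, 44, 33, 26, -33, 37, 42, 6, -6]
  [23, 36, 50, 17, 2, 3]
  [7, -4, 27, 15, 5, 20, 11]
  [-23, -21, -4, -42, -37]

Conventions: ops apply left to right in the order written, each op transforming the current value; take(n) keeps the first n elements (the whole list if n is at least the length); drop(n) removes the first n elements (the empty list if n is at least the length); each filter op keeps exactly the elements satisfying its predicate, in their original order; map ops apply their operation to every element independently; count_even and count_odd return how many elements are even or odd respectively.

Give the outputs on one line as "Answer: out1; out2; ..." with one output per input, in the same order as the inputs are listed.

Execution, op by op:
  [28, 44, 33, 26, -33, 37, 42, 6, -6] -> [33, 26, -33, 37, 42, 6, -6] -> [-33, -26, 33, -37, -42, -6, 6] -> [-42, -6, 6] -> 3
  [23, 36, 50, 17, 2, 3] -> [50, 17, 2, 3] -> [-50, -17, -2, -3] -> [] -> 0
  [7, -4, 27, 15, 5, 20, 11] -> [27, 15, 5, 20, 11] -> [-27, -15, -5, -20, -11] -> [-11] -> 0
  [-23, -21, -4, -42, -37] -> [-4, -42, -37] -> [4, 42, 37] -> [] -> 0

3; 0; 0; 0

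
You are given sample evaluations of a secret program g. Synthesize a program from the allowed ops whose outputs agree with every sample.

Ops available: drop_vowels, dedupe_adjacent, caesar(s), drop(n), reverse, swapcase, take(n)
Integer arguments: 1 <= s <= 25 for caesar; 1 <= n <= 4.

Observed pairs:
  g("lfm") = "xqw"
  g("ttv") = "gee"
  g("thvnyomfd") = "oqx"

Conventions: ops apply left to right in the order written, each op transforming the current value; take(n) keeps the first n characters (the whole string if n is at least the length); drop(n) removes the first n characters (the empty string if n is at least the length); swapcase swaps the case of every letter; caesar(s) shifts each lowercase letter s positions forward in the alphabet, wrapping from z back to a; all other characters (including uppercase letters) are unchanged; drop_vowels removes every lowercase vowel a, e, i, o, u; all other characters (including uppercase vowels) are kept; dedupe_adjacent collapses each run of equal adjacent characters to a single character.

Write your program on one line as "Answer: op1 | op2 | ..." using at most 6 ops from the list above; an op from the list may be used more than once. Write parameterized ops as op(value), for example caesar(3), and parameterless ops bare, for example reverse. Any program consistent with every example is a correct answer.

reverse | caesar(18) | caesar(18) | caesar(1) | take(3)

Check, running the answer program on each example:
  "lfm" -> "mfl" -> "exd" -> "wpv" -> "xqw" -> "xqw"
  "ttv" -> "vtt" -> "nll" -> "fdd" -> "gee" -> "gee"
  "thvnyomfd" -> "dfmoynvht" -> "vxegqfnzl" -> "npwyixfrd" -> "oqxzjygse" -> "oqx"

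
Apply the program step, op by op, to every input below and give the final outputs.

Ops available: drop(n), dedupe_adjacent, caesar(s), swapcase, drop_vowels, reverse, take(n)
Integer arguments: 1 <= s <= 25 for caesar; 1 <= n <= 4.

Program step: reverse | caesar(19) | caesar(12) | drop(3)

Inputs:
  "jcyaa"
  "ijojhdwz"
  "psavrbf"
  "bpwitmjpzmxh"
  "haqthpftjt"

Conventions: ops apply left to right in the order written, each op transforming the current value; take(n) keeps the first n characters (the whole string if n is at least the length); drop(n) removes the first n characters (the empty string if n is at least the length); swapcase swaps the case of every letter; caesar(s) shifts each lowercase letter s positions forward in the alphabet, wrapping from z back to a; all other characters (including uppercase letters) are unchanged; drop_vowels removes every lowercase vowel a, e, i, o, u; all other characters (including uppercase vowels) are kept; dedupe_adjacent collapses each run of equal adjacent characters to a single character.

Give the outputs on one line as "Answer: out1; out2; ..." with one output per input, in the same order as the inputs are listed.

"ho"; "moton"; "afxu"; "euorynbug"; "kumyvfm"

Execution, op by op:
  "jcyaa" -> "aaycj" -> "ttrvc" -> "ffdho" -> "ho"
  "ijojhdwz" -> "zwdhjoji" -> "spwachcb" -> "ebimoton" -> "moton"
  "psavrbf" -> "fbrvasp" -> "yukotli" -> "kgwafxu" -> "afxu"
  "bpwitmjpzmxh" -> "hxmzpjmtiwpb" -> "aqfsicfmbpiu" -> "mcreuorynbug" -> "euorynbug"
  "haqthpftjt" -> "tjtfphtqah" -> "mcmyiamjta" -> "yoykumyvfm" -> "kumyvfm"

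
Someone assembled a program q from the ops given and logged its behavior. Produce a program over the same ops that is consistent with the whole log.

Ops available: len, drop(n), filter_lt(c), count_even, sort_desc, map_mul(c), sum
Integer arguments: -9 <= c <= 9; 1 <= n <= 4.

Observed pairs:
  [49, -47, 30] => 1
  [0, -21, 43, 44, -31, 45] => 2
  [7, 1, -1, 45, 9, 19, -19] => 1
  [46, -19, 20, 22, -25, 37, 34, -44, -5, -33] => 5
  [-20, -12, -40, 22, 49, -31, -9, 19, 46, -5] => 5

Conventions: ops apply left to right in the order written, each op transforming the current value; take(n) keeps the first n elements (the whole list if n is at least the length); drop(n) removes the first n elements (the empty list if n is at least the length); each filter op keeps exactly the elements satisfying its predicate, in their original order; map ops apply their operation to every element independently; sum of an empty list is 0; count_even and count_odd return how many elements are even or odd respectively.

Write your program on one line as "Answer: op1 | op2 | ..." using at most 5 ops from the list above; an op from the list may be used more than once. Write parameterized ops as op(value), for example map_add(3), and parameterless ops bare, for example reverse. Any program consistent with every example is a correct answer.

drop(1) | filter_lt(-1) | sort_desc | len

Check, running the answer program on each example:
  [49, -47, 30] -> [-47, 30] -> [-47] -> [-47] -> 1
  [0, -21, 43, 44, -31, 45] -> [-21, 43, 44, -31, 45] -> [-21, -31] -> [-21, -31] -> 2
  [7, 1, -1, 45, 9, 19, -19] -> [1, -1, 45, 9, 19, -19] -> [-19] -> [-19] -> 1
  [46, -19, 20, 22, -25, 37, 34, -44, -5, -33] -> [-19, 20, 22, -25, 37, 34, -44, -5, -33] -> [-19, -25, -44, -5, -33] -> [-5, -19, -25, -33, -44] -> 5
  [-20, -12, -40, 22, 49, -31, -9, 19, 46, -5] -> [-12, -40, 22, 49, -31, -9, 19, 46, -5] -> [-12, -40, -31, -9, -5] -> [-5, -9, -12, -31, -40] -> 5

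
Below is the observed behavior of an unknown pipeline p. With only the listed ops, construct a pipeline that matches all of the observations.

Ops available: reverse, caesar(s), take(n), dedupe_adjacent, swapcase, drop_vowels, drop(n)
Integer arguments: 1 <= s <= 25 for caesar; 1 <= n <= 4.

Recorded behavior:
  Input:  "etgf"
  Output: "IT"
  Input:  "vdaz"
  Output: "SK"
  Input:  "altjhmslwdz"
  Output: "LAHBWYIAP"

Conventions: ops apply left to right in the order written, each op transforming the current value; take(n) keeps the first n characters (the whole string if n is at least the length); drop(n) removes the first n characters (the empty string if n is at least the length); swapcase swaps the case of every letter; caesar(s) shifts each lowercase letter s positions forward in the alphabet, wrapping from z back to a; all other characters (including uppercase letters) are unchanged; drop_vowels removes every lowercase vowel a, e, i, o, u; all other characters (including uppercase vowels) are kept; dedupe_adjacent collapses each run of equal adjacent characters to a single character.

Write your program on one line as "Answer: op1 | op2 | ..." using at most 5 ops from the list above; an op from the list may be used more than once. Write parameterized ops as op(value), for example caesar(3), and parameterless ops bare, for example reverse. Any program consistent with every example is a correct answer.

reverse | caesar(15) | drop(2) | swapcase

Check, running the answer program on each example:
  "etgf" -> "fgte" -> "uvit" -> "it" -> "IT"
  "vdaz" -> "zadv" -> "opsk" -> "sk" -> "SK"
  "altjhmslwdz" -> "zdwlsmhjtla" -> "oslahbwyiap" -> "lahbwyiap" -> "LAHBWYIAP"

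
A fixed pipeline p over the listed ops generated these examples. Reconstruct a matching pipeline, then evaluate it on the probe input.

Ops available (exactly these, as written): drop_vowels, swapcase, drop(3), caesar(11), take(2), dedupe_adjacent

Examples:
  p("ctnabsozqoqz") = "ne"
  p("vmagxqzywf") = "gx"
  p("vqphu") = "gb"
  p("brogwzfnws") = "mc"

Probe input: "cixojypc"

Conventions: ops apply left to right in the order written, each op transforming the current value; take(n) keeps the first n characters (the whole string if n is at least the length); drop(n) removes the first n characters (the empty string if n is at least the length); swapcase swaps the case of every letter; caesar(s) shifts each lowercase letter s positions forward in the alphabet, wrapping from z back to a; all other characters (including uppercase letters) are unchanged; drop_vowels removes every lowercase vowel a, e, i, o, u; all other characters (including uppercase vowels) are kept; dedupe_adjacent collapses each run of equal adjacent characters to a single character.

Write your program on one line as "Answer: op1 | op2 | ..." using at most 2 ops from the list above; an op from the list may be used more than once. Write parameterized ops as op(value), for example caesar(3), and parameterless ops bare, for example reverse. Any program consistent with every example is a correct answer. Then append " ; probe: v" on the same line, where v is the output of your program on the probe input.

take(2) | caesar(11) ; probe: "nt"

Check, running the answer program on each example:
  "ctnabsozqoqz" -> "ct" -> "ne"
  "vmagxqzywf" -> "vm" -> "gx"
  "vqphu" -> "vq" -> "gb"
  "brogwzfnws" -> "br" -> "mc"
  probe: "cixojypc" -> "ci" -> "nt"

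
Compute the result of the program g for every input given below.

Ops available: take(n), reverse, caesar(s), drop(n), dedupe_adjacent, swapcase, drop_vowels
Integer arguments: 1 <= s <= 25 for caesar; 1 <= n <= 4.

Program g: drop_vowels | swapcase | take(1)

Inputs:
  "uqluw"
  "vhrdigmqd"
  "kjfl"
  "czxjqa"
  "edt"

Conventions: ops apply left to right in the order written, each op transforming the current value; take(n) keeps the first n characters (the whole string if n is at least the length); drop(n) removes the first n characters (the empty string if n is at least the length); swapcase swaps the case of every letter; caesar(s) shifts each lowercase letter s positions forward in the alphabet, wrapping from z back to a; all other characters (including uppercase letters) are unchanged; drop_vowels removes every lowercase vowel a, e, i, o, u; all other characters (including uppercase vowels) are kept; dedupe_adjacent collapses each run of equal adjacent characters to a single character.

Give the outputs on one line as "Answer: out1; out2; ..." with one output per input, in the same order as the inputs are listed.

Execution, op by op:
  "uqluw" -> "qlw" -> "QLW" -> "Q"
  "vhrdigmqd" -> "vhrdgmqd" -> "VHRDGMQD" -> "V"
  "kjfl" -> "kjfl" -> "KJFL" -> "K"
  "czxjqa" -> "czxjq" -> "CZXJQ" -> "C"
  "edt" -> "dt" -> "DT" -> "D"

"Q"; "V"; "K"; "C"; "D"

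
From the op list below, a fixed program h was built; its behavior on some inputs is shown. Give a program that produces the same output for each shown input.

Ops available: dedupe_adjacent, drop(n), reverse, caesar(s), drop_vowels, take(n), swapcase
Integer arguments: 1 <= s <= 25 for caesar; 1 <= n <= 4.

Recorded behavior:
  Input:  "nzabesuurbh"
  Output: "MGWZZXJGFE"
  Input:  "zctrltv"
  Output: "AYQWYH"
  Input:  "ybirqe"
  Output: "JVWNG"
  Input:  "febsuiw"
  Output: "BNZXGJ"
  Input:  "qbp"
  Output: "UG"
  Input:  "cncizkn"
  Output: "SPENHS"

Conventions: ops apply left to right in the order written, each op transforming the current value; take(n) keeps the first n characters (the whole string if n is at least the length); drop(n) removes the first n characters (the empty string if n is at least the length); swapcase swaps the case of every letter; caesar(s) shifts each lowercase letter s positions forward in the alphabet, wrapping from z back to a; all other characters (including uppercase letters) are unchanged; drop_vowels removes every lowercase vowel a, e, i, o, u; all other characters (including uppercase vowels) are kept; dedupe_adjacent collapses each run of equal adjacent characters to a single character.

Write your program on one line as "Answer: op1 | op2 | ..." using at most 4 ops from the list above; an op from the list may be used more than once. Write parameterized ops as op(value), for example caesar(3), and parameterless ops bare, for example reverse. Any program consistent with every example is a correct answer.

caesar(5) | swapcase | drop(1) | reverse

Check, running the answer program on each example:
  "nzabesuurbh" -> "sefgjxzzwgm" -> "SEFGJXZZWGM" -> "EFGJXZZWGM" -> "MGWZZXJGFE"
  "zctrltv" -> "ehywqya" -> "EHYWQYA" -> "HYWQYA" -> "AYQWYH"
  "ybirqe" -> "dgnwvj" -> "DGNWVJ" -> "GNWVJ" -> "JVWNG"
  "febsuiw" -> "kjgxznb" -> "KJGXZNB" -> "JGXZNB" -> "BNZXGJ"
  "qbp" -> "vgu" -> "VGU" -> "GU" -> "UG"
  "cncizkn" -> "hshneps" -> "HSHNEPS" -> "SHNEPS" -> "SPENHS"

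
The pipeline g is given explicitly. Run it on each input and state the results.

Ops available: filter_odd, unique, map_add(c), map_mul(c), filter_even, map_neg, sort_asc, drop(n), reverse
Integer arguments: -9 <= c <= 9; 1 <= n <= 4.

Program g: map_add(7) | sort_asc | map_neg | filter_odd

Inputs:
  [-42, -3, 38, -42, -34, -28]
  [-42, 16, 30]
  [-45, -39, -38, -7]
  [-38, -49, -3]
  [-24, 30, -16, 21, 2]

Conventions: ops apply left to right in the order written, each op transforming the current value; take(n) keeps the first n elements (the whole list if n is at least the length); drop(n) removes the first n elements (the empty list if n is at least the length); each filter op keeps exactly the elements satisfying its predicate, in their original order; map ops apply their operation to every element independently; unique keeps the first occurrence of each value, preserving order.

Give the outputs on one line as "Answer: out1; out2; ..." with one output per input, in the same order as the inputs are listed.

Execution, op by op:
  [-42, -3, 38, -42, -34, -28] -> [-35, 4, 45, -35, -27, -21] -> [-35, -35, -27, -21, 4, 45] -> [35, 35, 27, 21, -4, -45] -> [35, 35, 27, 21, -45]
  [-42, 16, 30] -> [-35, 23, 37] -> [-35, 23, 37] -> [35, -23, -37] -> [35, -23, -37]
  [-45, -39, -38, -7] -> [-38, -32, -31, 0] -> [-38, -32, -31, 0] -> [38, 32, 31, 0] -> [31]
  [-38, -49, -3] -> [-31, -42, 4] -> [-42, -31, 4] -> [42, 31, -4] -> [31]
  [-24, 30, -16, 21, 2] -> [-17, 37, -9, 28, 9] -> [-17, -9, 9, 28, 37] -> [17, 9, -9, -28, -37] -> [17, 9, -9, -37]

[35, 35, 27, 21, -45]; [35, -23, -37]; [31]; [31]; [17, 9, -9, -37]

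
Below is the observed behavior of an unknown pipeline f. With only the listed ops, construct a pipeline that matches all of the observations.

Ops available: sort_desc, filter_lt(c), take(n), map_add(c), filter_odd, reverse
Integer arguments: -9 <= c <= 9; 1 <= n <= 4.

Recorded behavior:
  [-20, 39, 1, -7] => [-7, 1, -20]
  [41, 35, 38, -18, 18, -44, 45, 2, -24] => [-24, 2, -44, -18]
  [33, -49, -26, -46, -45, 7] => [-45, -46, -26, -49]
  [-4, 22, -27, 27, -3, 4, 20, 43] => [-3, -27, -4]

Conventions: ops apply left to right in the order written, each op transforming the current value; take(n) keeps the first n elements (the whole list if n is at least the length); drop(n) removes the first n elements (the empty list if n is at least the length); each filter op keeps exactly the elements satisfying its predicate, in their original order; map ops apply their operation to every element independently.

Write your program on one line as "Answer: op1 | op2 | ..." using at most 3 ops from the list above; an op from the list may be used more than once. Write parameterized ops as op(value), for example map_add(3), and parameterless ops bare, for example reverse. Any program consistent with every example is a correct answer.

reverse | filter_lt(4)

Check, running the answer program on each example:
  [-20, 39, 1, -7] -> [-7, 1, 39, -20] -> [-7, 1, -20]
  [41, 35, 38, -18, 18, -44, 45, 2, -24] -> [-24, 2, 45, -44, 18, -18, 38, 35, 41] -> [-24, 2, -44, -18]
  [33, -49, -26, -46, -45, 7] -> [7, -45, -46, -26, -49, 33] -> [-45, -46, -26, -49]
  [-4, 22, -27, 27, -3, 4, 20, 43] -> [43, 20, 4, -3, 27, -27, 22, -4] -> [-3, -27, -4]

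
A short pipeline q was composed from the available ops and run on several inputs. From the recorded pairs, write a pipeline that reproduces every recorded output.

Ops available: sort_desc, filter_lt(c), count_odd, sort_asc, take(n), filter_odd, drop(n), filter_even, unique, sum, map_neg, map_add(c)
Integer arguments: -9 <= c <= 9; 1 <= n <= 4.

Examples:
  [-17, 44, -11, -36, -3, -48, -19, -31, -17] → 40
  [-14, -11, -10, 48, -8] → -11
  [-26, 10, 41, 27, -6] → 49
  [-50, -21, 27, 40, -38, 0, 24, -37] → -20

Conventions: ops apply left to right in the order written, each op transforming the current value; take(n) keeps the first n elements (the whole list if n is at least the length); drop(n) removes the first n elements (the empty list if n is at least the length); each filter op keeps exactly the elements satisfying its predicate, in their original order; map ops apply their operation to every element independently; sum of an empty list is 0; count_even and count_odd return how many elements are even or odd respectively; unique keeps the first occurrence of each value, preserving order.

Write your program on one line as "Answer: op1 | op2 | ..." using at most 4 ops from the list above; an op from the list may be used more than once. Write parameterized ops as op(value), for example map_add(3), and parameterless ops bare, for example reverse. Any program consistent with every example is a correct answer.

unique | map_add(8) | take(3) | sum

Check, running the answer program on each example:
  [-17, 44, -11, -36, -3, -48, -19, -31, -17] -> [-17, 44, -11, -36, -3, -48, -19, -31] -> [-9, 52, -3, -28, 5, -40, -11, -23] -> [-9, 52, -3] -> 40
  [-14, -11, -10, 48, -8] -> [-14, -11, -10, 48, -8] -> [-6, -3, -2, 56, 0] -> [-6, -3, -2] -> -11
  [-26, 10, 41, 27, -6] -> [-26, 10, 41, 27, -6] -> [-18, 18, 49, 35, 2] -> [-18, 18, 49] -> 49
  [-50, -21, 27, 40, -38, 0, 24, -37] -> [-50, -21, 27, 40, -38, 0, 24, -37] -> [-42, -13, 35, 48, -30, 8, 32, -29] -> [-42, -13, 35] -> -20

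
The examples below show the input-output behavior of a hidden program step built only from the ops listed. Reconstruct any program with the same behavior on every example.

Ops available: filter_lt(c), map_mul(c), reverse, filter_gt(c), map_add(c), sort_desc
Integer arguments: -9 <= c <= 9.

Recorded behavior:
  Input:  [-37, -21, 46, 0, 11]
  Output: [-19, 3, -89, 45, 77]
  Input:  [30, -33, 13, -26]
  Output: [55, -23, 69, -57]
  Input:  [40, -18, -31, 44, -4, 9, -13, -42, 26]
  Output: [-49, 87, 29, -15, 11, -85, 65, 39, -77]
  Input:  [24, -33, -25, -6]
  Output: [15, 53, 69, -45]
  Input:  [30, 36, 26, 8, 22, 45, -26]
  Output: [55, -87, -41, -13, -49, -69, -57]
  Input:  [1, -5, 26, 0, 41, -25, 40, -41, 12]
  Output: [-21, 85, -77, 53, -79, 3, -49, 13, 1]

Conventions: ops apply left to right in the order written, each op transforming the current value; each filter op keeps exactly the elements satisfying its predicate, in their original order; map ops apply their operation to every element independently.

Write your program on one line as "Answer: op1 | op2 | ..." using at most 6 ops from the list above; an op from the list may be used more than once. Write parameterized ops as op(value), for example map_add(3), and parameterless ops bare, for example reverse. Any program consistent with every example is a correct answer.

map_mul(2) | map_add(-9) | map_add(6) | map_mul(-1) | reverse

Check, running the answer program on each example:
  [-37, -21, 46, 0, 11] -> [-74, -42, 92, 0, 22] -> [-83, -51, 83, -9, 13] -> [-77, -45, 89, -3, 19] -> [77, 45, -89, 3, -19] -> [-19, 3, -89, 45, 77]
  [30, -33, 13, -26] -> [60, -66, 26, -52] -> [51, -75, 17, -61] -> [57, -69, 23, -55] -> [-57, 69, -23, 55] -> [55, -23, 69, -57]
  [40, -18, -31, 44, -4, 9, -13, -42, 26] -> [80, -36, -62, 88, -8, 18, -26, -84, 52] -> [71, -45, -71, 79, -17, 9, -35, -93, 43] -> [77, -39, -65, 85, -11, 15, -29, -87, 49] -> [-77, 39, 65, -85, 11, -15, 29, 87, -49] -> [-49, 87, 29, -15, 11, -85, 65, 39, -77]
  [24, -33, -25, -6] -> [48, -66, -50, -12] -> [39, -75, -59, -21] -> [45, -69, -53, -15] -> [-45, 69, 53, 15] -> [15, 53, 69, -45]
  [30, 36, 26, 8, 22, 45, -26] -> [60, 72, 52, 16, 44, 90, -52] -> [51, 63, 43, 7, 35, 81, -61] -> [57, 69, 49, 13, 41, 87, -55] -> [-57, -69, -49, -13, -41, -87, 55] -> [55, -87, -41, -13, -49, -69, -57]
  [1, -5, 26, 0, 41, -25, 40, -41, 12] -> [2, -10, 52, 0, 82, -50, 80, -82, 24] -> [-7, -19, 43, -9, 73, -59, 71, -91, 15] -> [-1, -13, 49, -3, 79, -53, 77, -85, 21] -> [1, 13, -49, 3, -79, 53, -77, 85, -21] -> [-21, 85, -77, 53, -79, 3, -49, 13, 1]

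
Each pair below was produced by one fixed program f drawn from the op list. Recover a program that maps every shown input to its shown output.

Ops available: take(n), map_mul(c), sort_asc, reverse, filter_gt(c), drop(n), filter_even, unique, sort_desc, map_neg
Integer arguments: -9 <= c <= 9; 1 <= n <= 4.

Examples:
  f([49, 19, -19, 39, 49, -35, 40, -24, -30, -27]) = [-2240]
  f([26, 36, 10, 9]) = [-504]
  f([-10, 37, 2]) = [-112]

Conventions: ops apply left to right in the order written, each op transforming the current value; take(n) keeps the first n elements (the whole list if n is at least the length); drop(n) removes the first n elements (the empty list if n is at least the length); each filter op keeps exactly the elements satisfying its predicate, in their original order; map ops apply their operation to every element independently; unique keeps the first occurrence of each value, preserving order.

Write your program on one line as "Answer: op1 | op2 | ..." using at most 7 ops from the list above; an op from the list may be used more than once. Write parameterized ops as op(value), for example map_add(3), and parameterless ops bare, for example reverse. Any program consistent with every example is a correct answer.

map_mul(8) | unique | filter_gt(0) | reverse | map_mul(-7) | take(1)

Check, running the answer program on each example:
  [49, 19, -19, 39, 49, -35, 40, -24, -30, -27] -> [392, 152, -152, 312, 392, -280, 320, -192, -240, -216] -> [392, 152, -152, 312, -280, 320, -192, -240, -216] -> [392, 152, 312, 320] -> [320, 312, 152, 392] -> [-2240, -2184, -1064, -2744] -> [-2240]
  [26, 36, 10, 9] -> [208, 288, 80, 72] -> [208, 288, 80, 72] -> [208, 288, 80, 72] -> [72, 80, 288, 208] -> [-504, -560, -2016, -1456] -> [-504]
  [-10, 37, 2] -> [-80, 296, 16] -> [-80, 296, 16] -> [296, 16] -> [16, 296] -> [-112, -2072] -> [-112]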